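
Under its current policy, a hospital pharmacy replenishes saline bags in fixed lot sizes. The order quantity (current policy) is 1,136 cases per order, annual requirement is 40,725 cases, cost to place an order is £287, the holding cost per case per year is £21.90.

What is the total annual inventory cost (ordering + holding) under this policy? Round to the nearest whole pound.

£22,728

Annual ordering cost = (D/Q)·S = (40,725/1,136) × 287 = £10,288.80
Annual holding cost  = (Q/2)·H = (1,136/2) × 21.9 = £12,439.20
Total = £10,288.80 + £12,439.20 = £22,728.00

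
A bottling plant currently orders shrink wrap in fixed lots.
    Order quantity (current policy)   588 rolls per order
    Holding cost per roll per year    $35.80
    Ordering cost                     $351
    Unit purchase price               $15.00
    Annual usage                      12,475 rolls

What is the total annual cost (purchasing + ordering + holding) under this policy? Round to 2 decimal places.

Ordering: D/Q × S = 12,475/588 × $351 = $7,446.81
Holding:  Q/2 × H = 588/2 × $35.8 = $10,525.20
Purchase cost = D·C = 12,475 × 15 = $187,125.00
Total = $7,446.81 + $10,525.20 + $187,125.00 = $205,097.01

$205,097.01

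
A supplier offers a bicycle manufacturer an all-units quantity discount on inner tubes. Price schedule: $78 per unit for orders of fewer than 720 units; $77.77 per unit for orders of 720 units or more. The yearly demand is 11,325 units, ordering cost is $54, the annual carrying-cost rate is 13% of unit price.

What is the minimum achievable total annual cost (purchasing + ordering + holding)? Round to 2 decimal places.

H₁ = 13%×$78 = $10.1400;  H₂ = 13%×$77.77 = $10.1101
EOQ₁ = √(2×11,325×54/10.1400) = 347.31  (< 720, feasible at tier 1)
EOQ₂ = √(2×11,325×54/10.1101) = 347.82  (< 720 → use Q = 720 at tier-2 price)
TC(tier 1 (EOQ₁), Q≈347.3) = $886,871.68
TC(tier 2, Q≈720.0) = $885,234.26
Minimum at tier 2: $885,234.26

$885,234.26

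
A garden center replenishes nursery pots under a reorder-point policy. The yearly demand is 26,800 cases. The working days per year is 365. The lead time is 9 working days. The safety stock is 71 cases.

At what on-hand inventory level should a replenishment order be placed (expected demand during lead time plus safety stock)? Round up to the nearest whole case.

Daily demand d = 26,800 / 365 = 73.425 cases/day
Demand during lead time = 73.425 × 9 = 660.82
Reorder point = 660.82 + 71 = 731.82 → round up

732 cases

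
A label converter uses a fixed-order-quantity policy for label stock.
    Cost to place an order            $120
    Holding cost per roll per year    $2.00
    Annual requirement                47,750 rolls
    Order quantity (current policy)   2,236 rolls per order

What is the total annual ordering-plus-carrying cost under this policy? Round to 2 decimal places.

Orders/yr = 47,750/2,236 = 21.355; ordering cost = 21.355 × $120 = $2,562.61
Average inventory = 2,236/2 = 1118; holding cost = 1118 × $2 = $2,236.00
Total = $2,562.61 + $2,236.00 = $4,798.61

$4,798.61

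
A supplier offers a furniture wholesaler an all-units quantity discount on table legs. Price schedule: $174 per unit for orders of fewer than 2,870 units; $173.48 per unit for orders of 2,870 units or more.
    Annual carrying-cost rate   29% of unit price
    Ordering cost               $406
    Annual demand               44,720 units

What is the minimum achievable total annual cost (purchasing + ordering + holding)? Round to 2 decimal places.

$7,824,085.79

H₁ = 29%×$174 = $50.4600;  H₂ = 29%×$173.48 = $50.3092
EOQ₁ = √(2×44,720×406/50.4600) = 848.31  (< 2,870, feasible at tier 1)
EOQ₂ = √(2×44,720×406/50.3092) = 849.58  (< 2,870 → use Q = 2,870 at tier-2 price)
TC(tier 1 (EOQ₁), Q≈848.3) = $7,824,085.79
TC(tier 2, Q≈2,870.0) = $7,836,545.55
Minimum at tier 1 (EOQ₁): $7,824,085.79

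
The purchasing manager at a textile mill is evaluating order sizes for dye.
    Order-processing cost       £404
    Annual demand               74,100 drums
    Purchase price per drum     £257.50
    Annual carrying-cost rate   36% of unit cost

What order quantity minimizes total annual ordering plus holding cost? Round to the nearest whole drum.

Holding cost per drum per year: H = 36% × £257.5 = £92.7000
2DS/H = 2·74,100·404/92.7 = 645,877.02
EOQ = √645,877.02 ≈ 803.66

804 drums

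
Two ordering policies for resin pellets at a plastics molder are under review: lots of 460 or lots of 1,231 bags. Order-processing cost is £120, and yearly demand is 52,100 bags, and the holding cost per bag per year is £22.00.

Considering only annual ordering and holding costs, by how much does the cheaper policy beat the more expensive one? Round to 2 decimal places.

£31.51

TC(Q) = (D/Q)S + (Q/2)H
TC(460) = (52,100/460)×120 + (460/2)×22 = £18,651.30
TC(1,231) = (52,100/1,231)×120 + (1,231/2)×22 = £18,619.80
|ΔTC| = |£18,651.30 − £18,619.80| = £31.51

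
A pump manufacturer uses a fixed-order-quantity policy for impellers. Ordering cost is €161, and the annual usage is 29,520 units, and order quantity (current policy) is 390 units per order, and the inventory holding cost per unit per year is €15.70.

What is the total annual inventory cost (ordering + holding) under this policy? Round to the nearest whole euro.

Annual ordering cost = (D/Q)·S = (29,520/390) × 161 = €12,186.46
Annual holding cost  = (Q/2)·H = (390/2) × 15.7 = €3,061.50
Total = €12,186.46 + €3,061.50 = €15,247.96

€15,248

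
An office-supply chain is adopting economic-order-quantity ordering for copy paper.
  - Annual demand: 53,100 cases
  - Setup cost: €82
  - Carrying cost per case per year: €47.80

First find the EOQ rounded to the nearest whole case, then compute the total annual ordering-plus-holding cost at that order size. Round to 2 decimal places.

€20,402.49

2DS/H = 2·53,100·82/47.8 = 182,184.10
EOQ = √182,184.10 ≈ 426.83 → Q = 427 cases
Ordering: D/Q × S = 53,100/427 × €82 = €10,197.19
Holding:  Q/2 × H = 427/2 × €47.8 = €10,205.30
Total = €10,197.19 + €10,205.30 = €20,402.49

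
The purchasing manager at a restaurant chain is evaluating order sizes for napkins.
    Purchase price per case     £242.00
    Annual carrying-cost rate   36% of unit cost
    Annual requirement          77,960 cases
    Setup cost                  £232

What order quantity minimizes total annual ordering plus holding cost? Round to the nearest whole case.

H = i·C = 0.36 × £242 = £87.1200 per case-year
2DS/H = 2·77,960·232/87.12 = 415,213.96
EOQ = √415,213.96 ≈ 644.37

644 cases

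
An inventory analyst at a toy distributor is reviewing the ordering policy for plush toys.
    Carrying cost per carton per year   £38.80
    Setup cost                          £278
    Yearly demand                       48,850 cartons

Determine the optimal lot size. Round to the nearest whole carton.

Q* = √(2·D·S / H) = √(2·48,850·278 / 38.8) = √700,015.5 ≈ 836.67

837 cartons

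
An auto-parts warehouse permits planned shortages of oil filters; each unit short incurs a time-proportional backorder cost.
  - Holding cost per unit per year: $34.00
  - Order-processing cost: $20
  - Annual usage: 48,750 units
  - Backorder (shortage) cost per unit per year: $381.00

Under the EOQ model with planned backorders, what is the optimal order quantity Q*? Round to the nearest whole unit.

250 units

Basic EOQ = √(2·48,750·20/34) = 239.485
Backorder adjustment √((H+b)/b) = √((34+381)/381) = 1.0437
Q* = 239.485 × 1.0437 ≈ 249.94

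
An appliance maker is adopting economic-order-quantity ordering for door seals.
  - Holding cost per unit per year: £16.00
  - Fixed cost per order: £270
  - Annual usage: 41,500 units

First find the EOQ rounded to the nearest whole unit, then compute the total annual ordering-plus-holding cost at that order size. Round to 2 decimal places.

£18,935.68

Optimal lot size Q* = (2 × 41,500 × £270 / £16)^½ ≈ 1,183.48 → Q = 1,183 units
Annual ordering cost = (D/Q)·S = (41,500/1,183) × 270 = £9,471.68
Annual holding cost  = (Q/2)·H = (1,183/2) × 16 = £9,464.00
Total = £9,471.68 + £9,464.00 = £18,935.68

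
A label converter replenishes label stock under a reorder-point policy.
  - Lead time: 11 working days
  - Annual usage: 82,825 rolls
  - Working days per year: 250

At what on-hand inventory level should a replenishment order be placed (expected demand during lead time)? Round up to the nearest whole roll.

Daily demand d = 82,825 / 250 = 331.300 rolls/day
Demand during lead time = 331.300 × 11 = 3,644.30
Reorder point = 3,644.30 → round up

3,645 rolls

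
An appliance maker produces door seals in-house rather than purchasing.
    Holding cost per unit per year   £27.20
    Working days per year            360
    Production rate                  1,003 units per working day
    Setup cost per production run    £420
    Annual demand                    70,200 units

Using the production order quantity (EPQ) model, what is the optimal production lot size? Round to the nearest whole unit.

1,640 units

Daily demand d = 70,200/360 = 195.000; p = 1003; 1 − d/p = 0.80558
EPQ = √(2DS / (H(1 − d/p)))
    = √(2 × 70,200 × 420 / (27.2 × 0.80558)) ≈ 1,640.47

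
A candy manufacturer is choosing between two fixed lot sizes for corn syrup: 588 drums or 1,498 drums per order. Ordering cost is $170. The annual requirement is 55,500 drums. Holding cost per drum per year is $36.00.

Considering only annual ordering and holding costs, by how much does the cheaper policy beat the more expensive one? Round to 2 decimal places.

Annual cost at Q: ordering D·S/Q plus holding Q·H/2.
TC(588) = (55,500/588)×170 + (588/2)×36 = $26,629.92
TC(1,498) = (55,500/1,498)×170 + (1,498/2)×36 = $33,262.40
Cheaper: Q = 588.  Difference = $6,632.48

$6,632.48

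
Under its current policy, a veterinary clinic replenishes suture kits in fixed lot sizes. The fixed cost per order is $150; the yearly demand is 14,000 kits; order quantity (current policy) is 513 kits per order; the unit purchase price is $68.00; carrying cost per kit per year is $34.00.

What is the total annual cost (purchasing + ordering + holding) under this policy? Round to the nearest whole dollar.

Annual ordering cost = (D/Q)·S = (14,000/513) × 150 = $4,093.57
Annual holding cost  = (Q/2)·H = (513/2) × 34 = $8,721.00
Purchase cost = D·C = 14,000 × 68 = $952,000.00
Total = $4,093.57 + $8,721.00 + $952,000.00 = $964,814.57

$964,815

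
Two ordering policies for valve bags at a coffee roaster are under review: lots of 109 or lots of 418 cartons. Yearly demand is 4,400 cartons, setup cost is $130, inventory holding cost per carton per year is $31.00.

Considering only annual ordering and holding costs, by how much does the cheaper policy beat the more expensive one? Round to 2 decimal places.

$910.21

For each Q, cost = (D/Q)·S + (Q/2)·H.
TC(109) = (4,400/109)×130 + (109/2)×31 = $6,937.21
TC(418) = (4,400/418)×130 + (418/2)×31 = $7,847.42
|ΔTC| = |$6,937.21 − $7,847.42| = $910.21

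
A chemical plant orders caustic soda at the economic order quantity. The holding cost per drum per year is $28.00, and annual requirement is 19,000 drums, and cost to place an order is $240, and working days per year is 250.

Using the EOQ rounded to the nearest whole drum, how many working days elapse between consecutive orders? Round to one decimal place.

7.5 days

2DS/H = 2·19,000·240/28 = 325,714.29
EOQ = √325,714.29 ≈ 570.71 → Q = 571 drums
Cycle time = (working days × Q)/D = (250 × 571) / 19,000 = 7.513 days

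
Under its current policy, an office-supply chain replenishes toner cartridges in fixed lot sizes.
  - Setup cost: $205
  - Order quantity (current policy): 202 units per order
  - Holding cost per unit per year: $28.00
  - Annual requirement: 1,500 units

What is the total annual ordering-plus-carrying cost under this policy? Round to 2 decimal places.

$4,350.28

Annual ordering cost = (D/Q)·S = (1,500/202) × 205 = $1,522.28
Annual holding cost  = (Q/2)·H = (202/2) × 28 = $2,828.00
Total = $1,522.28 + $2,828.00 = $4,350.28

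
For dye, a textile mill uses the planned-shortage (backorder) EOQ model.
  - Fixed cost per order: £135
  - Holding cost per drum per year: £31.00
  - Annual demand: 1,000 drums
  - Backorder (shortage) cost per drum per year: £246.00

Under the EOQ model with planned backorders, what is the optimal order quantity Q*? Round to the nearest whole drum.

99 drums

Basic EOQ = √(2·1,000·135/31) = 93.326
Backorder adjustment √((H+b)/b) = √((31+246)/246) = 1.0611
Q* = 93.326 × 1.0611 ≈ 99.03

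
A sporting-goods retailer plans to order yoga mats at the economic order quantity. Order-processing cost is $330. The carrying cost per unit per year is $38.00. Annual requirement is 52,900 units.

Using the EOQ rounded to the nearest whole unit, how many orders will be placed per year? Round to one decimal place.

Q* = √(2·D·S / H) = √(2·52,900·330 / 38) = √918,789.5 ≈ 958.54 → Q = 959
Orders per year = D/Q = 52,900 / 959 = 55.162

55.2 orders per year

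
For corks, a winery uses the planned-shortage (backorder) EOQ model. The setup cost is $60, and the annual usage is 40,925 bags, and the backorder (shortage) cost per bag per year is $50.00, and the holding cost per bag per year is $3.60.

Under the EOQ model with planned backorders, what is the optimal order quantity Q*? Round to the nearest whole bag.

1,209 bags

Basic EOQ = √(2·40,925·60/3.6) = 1,167.975
Backorder adjustment √((H+b)/b) = √((3.6+50)/50) = 1.0354
Q* = 1,167.975 × 1.0354 ≈ 1,209.29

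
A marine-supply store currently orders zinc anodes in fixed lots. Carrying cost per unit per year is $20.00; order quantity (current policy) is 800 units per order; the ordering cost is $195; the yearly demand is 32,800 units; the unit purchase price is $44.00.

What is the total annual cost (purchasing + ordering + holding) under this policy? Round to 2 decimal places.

$1,459,195.00

Annual ordering cost = (D/Q)·S = (32,800/800) × 195 = $7,995.00
Annual holding cost  = (Q/2)·H = (800/2) × 20 = $8,000.00
Purchase cost = D·C = 32,800 × 44 = $1,443,200.00
Total = $7,995.00 + $8,000.00 + $1,443,200.00 = $1,459,195.00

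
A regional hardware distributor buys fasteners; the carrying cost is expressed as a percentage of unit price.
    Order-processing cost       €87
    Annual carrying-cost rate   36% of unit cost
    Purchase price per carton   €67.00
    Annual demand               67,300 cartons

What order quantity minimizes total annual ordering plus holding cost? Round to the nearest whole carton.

Carrying cost H = €67 × 36% = €24.1200/carton/yr
Optimal lot size Q* = (2 × 67,300 × €87 / €24.12)^½ ≈ 696.78

697 cartons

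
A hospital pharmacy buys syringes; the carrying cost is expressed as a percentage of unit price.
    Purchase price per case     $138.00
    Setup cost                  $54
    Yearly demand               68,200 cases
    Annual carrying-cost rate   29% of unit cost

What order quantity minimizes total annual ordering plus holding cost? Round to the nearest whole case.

429 cases

H = i·C = 0.29 × $138 = $40.0200 per case-year
EOQ = √(2DS/H) = √(2 × 68,200 × 54 / 40.02)
    = √(184,047.98) ≈ 429.01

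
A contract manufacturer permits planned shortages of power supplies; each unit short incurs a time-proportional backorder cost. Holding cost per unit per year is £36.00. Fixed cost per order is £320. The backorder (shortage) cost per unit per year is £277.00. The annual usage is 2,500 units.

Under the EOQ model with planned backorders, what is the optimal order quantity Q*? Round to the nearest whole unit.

224 units

Basic EOQ = √(2·2,500·320/36) = 210.819
Backorder adjustment √((H+b)/b) = √((36+277)/277) = 1.0630
Q* = 210.819 × 1.0630 ≈ 224.10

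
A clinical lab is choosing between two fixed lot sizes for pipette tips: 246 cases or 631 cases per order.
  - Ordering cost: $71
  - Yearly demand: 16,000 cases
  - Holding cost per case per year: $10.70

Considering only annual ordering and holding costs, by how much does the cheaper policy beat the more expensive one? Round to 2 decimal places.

$757.82

TC(Q) = (D/Q)S + (Q/2)H
TC(246) = (16,000/246)×71 + (246/2)×10.7 = $5,933.99
TC(631) = (16,000/631)×71 + (631/2)×10.7 = $5,176.17
Cheaper: Q = 631.  Difference = $757.82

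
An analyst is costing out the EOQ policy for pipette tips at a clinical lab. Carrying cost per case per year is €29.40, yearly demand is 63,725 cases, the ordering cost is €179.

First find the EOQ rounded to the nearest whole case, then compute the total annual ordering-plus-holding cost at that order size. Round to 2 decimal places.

Q* = √(2·D·S / H) = √(2·63,725·179 / 29.4) = √775,971.1 ≈ 880.89 → Q = 881 cases
Ordering: D/Q × S = 63,725/881 × €179 = €12,947.53
Holding:  Q/2 × H = 881/2 × €29.4 = €12,950.70
Total = €12,947.53 + €12,950.70 = €25,898.23

€25,898.23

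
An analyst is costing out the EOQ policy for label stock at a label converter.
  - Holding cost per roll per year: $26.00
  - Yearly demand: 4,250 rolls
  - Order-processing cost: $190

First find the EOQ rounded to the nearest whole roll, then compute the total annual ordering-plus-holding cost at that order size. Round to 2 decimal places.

$6,479.97

Q* = √(2·D·S / H) = √(2·4,250·190 / 26) = √62,115.4 ≈ 249.23 → Q = 249 rolls
Ordering: D/Q × S = 4,250/249 × $190 = $3,242.97
Holding:  Q/2 × H = 249/2 × $26 = $3,237.00
Total = $3,242.97 + $3,237.00 = $6,479.97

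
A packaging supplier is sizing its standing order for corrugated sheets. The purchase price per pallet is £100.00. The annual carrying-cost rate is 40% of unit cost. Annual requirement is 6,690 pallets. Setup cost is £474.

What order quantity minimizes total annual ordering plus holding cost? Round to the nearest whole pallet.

H = i·C = 0.4 × £100 = £40.0000 per pallet-year
Q* = √(2·D·S / H) = √(2·6,690·474 / 40) = √158,553.0 ≈ 398.19

398 pallets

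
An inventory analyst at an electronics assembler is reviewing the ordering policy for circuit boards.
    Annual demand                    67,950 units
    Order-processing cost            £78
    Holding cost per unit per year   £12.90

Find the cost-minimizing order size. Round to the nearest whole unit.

Optimal lot size Q* = (2 × 67,950 × £78 / £12.9)^½ ≈ 906.49

906 units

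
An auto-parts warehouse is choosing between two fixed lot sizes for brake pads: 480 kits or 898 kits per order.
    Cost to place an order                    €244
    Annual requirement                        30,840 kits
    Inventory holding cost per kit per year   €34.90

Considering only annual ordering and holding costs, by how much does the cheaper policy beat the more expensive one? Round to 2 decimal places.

For each Q, cost = (D/Q)·S + (Q/2)·H.
TC(480) = (30,840/480)×244 + (480/2)×34.9 = €24,053.00
TC(898) = (30,840/898)×244 + (898/2)×34.9 = €24,049.79
|ΔTC| = |€24,053.00 − €24,049.79| = €3.21

€3.21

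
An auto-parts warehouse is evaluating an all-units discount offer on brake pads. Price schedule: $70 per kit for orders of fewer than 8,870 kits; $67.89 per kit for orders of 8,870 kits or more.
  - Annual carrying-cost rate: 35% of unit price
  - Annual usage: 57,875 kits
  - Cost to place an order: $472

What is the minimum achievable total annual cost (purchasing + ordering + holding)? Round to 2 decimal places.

H₁ = 35%×$70 = $24.5000;  H₂ = 35%×$67.89 = $23.7615
EOQ₁ = √(2×57,875×472/24.5000) = 1,493.30  (< 8,870, feasible at tier 1)
EOQ₂ = √(2×57,875×472/23.7615) = 1,516.33  (< 8,870 → use Q = 8,870 at tier-2 price)
TC(tier 1 (EOQ₁), Q≈1,493.3) = $4,087,835.97
TC(tier 2, Q≈8,870.0) = $4,037,595.71
Minimum at tier 2: $4,037,595.71

$4,037,595.71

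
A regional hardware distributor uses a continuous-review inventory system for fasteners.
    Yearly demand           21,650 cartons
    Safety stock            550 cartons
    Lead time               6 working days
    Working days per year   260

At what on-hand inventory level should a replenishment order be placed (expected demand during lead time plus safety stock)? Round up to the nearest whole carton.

1,050 cartons

Daily demand d = 21,650 / 260 = 83.269 cartons/day
Demand during lead time = 83.269 × 6 = 499.62
Reorder point = 499.62 + 550 = 1,049.62 → round up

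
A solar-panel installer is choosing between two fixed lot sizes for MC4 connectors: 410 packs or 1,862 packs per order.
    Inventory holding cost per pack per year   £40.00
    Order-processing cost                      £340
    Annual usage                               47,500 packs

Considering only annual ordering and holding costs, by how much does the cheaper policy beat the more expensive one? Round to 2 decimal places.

£1,676.77

Annual cost at Q: ordering D·S/Q plus holding Q·H/2.
TC(410) = (47,500/410)×340 + (410/2)×40 = £47,590.24
TC(1,862) = (47,500/1,862)×340 + (1,862/2)×40 = £45,913.47
Cheaper: Q = 1,862.  Difference = £1,676.77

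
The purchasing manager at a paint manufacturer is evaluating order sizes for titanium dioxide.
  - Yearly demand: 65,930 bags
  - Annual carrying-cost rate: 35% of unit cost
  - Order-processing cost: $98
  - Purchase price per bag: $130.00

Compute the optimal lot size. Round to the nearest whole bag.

533 bags

Holding cost per bag per year: H = 35% × $130 = $45.5000
2DS/H = 2·65,930·98/45.5 = 284,006.15
EOQ = √284,006.15 ≈ 532.92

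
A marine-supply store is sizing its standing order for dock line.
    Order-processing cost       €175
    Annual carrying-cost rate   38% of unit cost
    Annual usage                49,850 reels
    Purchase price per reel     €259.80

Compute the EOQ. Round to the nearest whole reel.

420 reels

Carrying cost H = €259.8 × 38% = €98.7240/reel/yr
2DS/H = 2·49,850·175/98.724 = 176,730.08
EOQ = √176,730.08 ≈ 420.39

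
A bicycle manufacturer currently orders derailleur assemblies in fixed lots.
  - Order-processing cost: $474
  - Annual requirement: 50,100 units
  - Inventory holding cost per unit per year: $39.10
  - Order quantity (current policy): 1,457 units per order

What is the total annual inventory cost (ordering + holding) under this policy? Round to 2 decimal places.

$44,783.18

Ordering: D/Q × S = 50,100/1,457 × $474 = $16,298.83
Holding:  Q/2 × H = 1,457/2 × $39.1 = $28,484.35
Total = $16,298.83 + $28,484.35 = $44,783.18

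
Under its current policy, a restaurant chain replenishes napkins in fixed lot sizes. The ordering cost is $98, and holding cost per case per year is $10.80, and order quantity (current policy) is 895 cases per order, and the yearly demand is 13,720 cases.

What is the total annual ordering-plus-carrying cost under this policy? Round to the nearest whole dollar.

$6,335

Orders/yr = 13,720/895 = 15.330; ordering cost = 15.330 × $98 = $1,502.30
Average inventory = 895/2 = 447.5; holding cost = 447.5 × $10.8 = $4,833.00
Total = $1,502.30 + $4,833.00 = $6,335.30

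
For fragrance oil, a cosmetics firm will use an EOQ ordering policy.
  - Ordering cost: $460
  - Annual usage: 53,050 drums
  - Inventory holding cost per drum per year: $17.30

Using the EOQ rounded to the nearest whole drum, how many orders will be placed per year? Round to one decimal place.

31.6 orders per year

Q* = √(2·D·S / H) = √(2·53,050·460 / 17.3) = √2,821,156.1 ≈ 1,679.63 → Q = 1,680
Orders per year = D/Q = 53,050 / 1,680 = 31.577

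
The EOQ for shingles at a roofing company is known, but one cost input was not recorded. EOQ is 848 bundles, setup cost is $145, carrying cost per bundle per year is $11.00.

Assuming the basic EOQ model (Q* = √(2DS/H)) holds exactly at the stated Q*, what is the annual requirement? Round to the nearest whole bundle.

EOQ relation: Q² = 2DS/H, so rearrange for the unknown.
D = Q²H / (2S) = 848² × 11 / (2 × 145) = 27,276.36

27,276 bundles per year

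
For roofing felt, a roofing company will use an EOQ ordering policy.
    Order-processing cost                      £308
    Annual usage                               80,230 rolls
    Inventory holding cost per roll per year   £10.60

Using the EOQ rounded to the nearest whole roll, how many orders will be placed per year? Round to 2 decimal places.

37.16 orders per year

2DS/H = 2·80,230·308/10.6 = 4,662,422.64
EOQ = √4,662,422.64 ≈ 2,159.26 → Q = 2,159
Orders per year = D/Q = 80,230 / 2,159 = 37.161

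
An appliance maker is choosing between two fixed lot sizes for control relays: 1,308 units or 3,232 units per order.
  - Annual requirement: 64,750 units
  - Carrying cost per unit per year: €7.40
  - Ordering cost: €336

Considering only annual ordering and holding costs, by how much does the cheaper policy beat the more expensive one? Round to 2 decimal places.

Annual cost at Q: ordering D·S/Q plus holding Q·H/2.
TC(1,308) = (64,750/1,308)×336 + (1,308/2)×7.4 = €21,472.63
TC(3,232) = (64,750/3,232)×336 + (3,232/2)×7.4 = €18,689.84
Lots of 3,232 are cheaper by €2,782.79.

€2,782.79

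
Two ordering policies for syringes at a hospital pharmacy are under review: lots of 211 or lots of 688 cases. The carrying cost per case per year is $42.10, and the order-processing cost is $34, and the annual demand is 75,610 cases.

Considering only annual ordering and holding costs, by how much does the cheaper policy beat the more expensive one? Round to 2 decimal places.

TC(Q) = (D/Q)S + (Q/2)H
TC(211) = (75,610/211)×34 + (211/2)×42.1 = $16,625.15
TC(688) = (75,610/688)×34 + (688/2)×42.1 = $18,218.94
Cheaper: Q = 211.  Difference = $1,593.79

$1,593.79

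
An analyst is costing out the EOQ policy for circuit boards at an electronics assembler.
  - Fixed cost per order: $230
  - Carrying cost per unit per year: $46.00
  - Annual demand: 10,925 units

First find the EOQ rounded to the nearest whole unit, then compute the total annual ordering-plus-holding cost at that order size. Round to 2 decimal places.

Q* = √(2·D·S / H) = √(2·10,925·230 / 46) = √109,250.0 ≈ 330.53 → Q = 331 units
Orders/yr = 10,925/331 = 33.006; ordering cost = 33.006 × $230 = $7,591.39
Average inventory = 331/2 = 165.5; holding cost = 165.5 × $46 = $7,613.00
Total = $7,591.39 + $7,613.00 = $15,204.39

$15,204.39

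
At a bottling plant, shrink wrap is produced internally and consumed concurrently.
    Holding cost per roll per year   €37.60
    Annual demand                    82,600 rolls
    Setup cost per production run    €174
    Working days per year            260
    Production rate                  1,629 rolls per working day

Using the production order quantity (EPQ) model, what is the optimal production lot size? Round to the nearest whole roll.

975 rolls

Daily demand d = 82,600/260 = 317.692; p = 1629; 1 − d/p = 0.80498
EPQ = √(2DS / (H(1 − d/p)))
    = √(2 × 82,600 × 174 / (37.6 × 0.80498)) ≈ 974.53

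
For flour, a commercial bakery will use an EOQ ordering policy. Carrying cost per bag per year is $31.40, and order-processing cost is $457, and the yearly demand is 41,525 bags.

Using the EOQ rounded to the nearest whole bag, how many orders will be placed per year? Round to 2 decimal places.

Optimal lot size Q* = (2 × 41,525 × $457 / $31.4)^½ ≈ 1,099.42 → Q = 1,099
Orders per year = D/Q = 41,525 / 1,099 = 37.784

37.78 orders per year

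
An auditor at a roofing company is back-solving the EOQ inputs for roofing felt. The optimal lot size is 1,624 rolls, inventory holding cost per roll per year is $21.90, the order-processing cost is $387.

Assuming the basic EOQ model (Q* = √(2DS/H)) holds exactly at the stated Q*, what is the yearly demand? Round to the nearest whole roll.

From Q* = √(2DS/H) ⇒ Q*² = 2DS/H.
D = Q²H / (2S) = 1,624² × 21.9 / (2 × 387) = 74,623.43

74,623 rolls per year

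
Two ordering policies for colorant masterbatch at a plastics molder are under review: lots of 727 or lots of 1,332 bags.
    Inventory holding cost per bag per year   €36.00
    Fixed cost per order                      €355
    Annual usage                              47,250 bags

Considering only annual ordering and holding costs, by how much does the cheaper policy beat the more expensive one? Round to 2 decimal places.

€410.35

Annual cost at Q: ordering D·S/Q plus holding Q·H/2.
TC(727) = (47,250/727)×355 + (727/2)×36 = €36,158.56
TC(1,332) = (47,250/1,332)×355 + (1,332/2)×36 = €36,568.91
Cheaper: Q = 727.  Difference = €410.35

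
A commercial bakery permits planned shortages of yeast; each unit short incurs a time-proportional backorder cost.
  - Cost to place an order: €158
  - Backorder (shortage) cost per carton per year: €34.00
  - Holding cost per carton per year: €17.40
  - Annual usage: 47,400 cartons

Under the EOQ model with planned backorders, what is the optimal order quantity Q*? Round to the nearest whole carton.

1,141 cartons

Q* = √(2DS/H) · √((H + b)/b)
   = √(2 × 47,400 × 158 / 17.4) · √((17.4 + 34) / 34)
   = 927.808 × 1.2295 ≈ 1,140.78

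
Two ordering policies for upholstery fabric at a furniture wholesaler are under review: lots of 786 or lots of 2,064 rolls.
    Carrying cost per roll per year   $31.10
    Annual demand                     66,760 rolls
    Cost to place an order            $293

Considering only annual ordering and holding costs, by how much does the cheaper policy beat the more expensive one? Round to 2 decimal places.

TC(Q) = (D/Q)S + (Q/2)H
TC(786) = (66,760/786)×293 + (786/2)×31.1 = $37,108.66
TC(2,064) = (66,760/2,064)×293 + (2,064/2)×31.1 = $41,572.27
Lots of 786 are cheaper by $4,463.61.

$4,463.61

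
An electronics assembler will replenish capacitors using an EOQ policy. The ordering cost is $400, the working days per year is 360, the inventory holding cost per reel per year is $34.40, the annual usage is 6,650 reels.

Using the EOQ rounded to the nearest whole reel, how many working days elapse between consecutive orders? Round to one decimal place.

21.3 days

EOQ = √(2DS/H) = √(2 × 6,650 × 400 / 34.4)
    = √(154,651.16) ≈ 393.26 → Q = 393 reels
Days between orders = 360 / (D/Q) = 360 / 16.921 ≈ 21.275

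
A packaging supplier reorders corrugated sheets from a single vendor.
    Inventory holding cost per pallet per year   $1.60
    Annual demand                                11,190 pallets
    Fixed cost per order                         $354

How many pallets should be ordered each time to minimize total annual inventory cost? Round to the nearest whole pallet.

2,225 pallets

Q* = √(2·D·S / H) = √(2·11,190·354 / 1.6) = √4,951,575.0 ≈ 2,225.21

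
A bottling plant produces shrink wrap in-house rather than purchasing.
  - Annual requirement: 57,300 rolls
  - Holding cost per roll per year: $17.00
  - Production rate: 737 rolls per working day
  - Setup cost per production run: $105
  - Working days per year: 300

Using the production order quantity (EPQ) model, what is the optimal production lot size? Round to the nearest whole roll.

977 rolls

Daily demand d = 57,300/300 = 191.000; p = 737; 1 − d/p = 0.74084
EPQ = √(2DS / (H(1 − d/p)))
    = √(2 × 57,300 × 105 / (17 × 0.74084)) ≈ 977.46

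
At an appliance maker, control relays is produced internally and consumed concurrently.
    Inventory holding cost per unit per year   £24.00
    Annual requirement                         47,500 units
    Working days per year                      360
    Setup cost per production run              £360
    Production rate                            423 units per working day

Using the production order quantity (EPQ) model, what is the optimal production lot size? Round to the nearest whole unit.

1,439 units

d = 47,500/360 = 131.9444 units/day;  effective holding cost H(1 − d/p) = 24·(1 − 131.9444/423) = 16.51379
Q* = √(2DS / H_eff) = √(2·47,500·360 / 16.51379) ≈ 1,439.10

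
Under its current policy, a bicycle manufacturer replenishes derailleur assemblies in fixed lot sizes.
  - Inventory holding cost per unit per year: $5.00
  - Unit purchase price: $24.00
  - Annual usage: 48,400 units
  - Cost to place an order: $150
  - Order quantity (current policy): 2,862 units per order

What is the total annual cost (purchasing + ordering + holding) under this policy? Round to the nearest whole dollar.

Orders/yr = 48,400/2,862 = 16.911; ordering cost = 16.911 × $150 = $2,536.69
Average inventory = 2,862/2 = 1431; holding cost = 1431 × $5 = $7,155.00
Purchase cost = D·C = 48,400 × 24 = $1,161,600.00
Total = $2,536.69 + $7,155.00 + $1,161,600.00 = $1,171,291.69

$1,171,292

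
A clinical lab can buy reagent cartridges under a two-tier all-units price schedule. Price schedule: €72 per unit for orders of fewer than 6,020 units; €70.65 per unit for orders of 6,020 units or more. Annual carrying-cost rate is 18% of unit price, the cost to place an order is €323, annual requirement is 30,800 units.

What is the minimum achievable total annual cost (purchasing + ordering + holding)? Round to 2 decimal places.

€2,215,950.73

H₁ = 18%×€72 = €12.9600;  H₂ = 18%×€70.65 = €12.7170
EOQ₁ = √(2×30,800×323/12.9600) = 1,239.05  (< 6,020, feasible at tier 1)
EOQ₂ = √(2×30,800×323/12.7170) = 1,250.83  (< 6,020 → use Q = 6,020 at tier-2 price)
TC(tier 1 (EOQ₁), Q≈1,239.1) = €2,233,658.10
TC(tier 2, Q≈6,020.0) = €2,215,950.73
Minimum at tier 2: €2,215,950.73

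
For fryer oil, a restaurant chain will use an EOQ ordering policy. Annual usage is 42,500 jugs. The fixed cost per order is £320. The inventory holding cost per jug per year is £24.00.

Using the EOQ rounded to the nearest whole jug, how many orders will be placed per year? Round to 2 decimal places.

Optimal lot size Q* = (2 × 42,500 × £320 / £24)^½ ≈ 1,064.58 → Q = 1,065
N = D/Q = 42,500/1,065 ≈ 39.906 orders/yr

39.91 orders per year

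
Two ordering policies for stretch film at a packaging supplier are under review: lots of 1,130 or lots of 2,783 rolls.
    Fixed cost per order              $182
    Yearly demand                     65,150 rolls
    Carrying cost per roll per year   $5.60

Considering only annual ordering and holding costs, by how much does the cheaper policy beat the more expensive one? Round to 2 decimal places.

$1,604.17

For each Q, cost = (D/Q)·S + (Q/2)·H.
TC(1,130) = (65,150/1,130)×182 + (1,130/2)×5.6 = $13,657.19
TC(2,783) = (65,150/2,783)×182 + (2,783/2)×5.6 = $12,053.02
Cheaper: Q = 2,783.  Difference = $1,604.17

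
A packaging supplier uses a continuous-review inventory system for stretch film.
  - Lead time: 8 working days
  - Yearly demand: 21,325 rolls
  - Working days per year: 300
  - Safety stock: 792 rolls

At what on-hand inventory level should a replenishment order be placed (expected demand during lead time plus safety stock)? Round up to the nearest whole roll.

1,361 rolls

Daily demand d = 21,325 / 300 = 71.083 rolls/day
Demand during lead time = 71.083 × 8 = 568.67
Reorder point = 568.67 + 792 = 1,360.67 → round up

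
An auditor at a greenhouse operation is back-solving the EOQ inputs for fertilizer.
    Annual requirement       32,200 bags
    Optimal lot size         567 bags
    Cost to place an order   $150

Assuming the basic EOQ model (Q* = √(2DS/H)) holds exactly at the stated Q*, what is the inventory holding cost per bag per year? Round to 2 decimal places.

$30.05

From Q* = √(2DS/H) ⇒ Q*² = 2DS/H.
H = 2DS / Q² = 2 × 32,200 × 150 / 567² = 30.0477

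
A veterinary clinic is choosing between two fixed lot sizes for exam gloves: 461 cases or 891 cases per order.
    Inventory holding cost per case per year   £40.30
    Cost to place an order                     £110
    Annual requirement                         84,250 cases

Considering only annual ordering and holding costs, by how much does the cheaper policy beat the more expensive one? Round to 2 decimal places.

TC(Q) = (D/Q)S + (Q/2)H
TC(461) = (84,250/461)×110 + (461/2)×40.3 = £29,392.19
TC(891) = (84,250/891)×110 + (891/2)×40.3 = £28,354.88
Lots of 891 are cheaper by £1,037.30.

£1,037.30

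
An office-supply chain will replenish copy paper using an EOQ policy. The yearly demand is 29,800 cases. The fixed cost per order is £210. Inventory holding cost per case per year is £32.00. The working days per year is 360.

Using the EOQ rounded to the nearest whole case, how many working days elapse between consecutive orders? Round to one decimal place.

2DS/H = 2·29,800·210/32 = 391,125.00
EOQ = √391,125.00 ≈ 625.40 → Q = 625 cases
Cycle time = (working days × Q)/D = (360 × 625) / 29,800 = 7.550 days

7.6 days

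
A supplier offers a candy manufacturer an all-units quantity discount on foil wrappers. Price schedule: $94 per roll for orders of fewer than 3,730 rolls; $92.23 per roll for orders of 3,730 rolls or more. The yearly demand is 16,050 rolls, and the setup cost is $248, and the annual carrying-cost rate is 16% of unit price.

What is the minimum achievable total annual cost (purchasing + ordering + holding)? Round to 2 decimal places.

$1,508,880.06

H₁ = 16%×$94 = $15.0400;  H₂ = 16%×$92.23 = $14.7568
EOQ₁ = √(2×16,050×248/15.0400) = 727.54  (< 3,730, feasible at tier 1)
EOQ₂ = √(2×16,050×248/14.7568) = 734.48  (< 3,730 → use Q = 3,730 at tier-2 price)
TC(tier 1 (EOQ₁), Q≈727.5) = $1,519,642.14
TC(tier 2, Q≈3,730.0) = $1,508,880.06
Minimum at tier 2: $1,508,880.06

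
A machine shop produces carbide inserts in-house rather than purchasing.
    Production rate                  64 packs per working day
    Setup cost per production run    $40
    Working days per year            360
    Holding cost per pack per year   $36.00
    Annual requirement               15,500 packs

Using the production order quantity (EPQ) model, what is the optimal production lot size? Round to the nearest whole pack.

d = 15,500/360 = 43.0556 packs/day;  effective holding cost H(1 − d/p) = 36·(1 − 43.0556/64) = 11.78125
Q* = √(2DS / H_eff) = √(2·15,500·40 / 11.78125) ≈ 324.43

324 packs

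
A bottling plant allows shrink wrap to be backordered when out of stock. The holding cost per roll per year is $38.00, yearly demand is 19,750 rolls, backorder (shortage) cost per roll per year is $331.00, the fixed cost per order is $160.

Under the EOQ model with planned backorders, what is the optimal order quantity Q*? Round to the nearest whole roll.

Q* = √(2DS/H) · √((H + b)/b)
   = √(2 × 19,750 × 160 / 38) · √((38 + 331) / 331)
   = 407.818 × 1.0558 ≈ 430.59

431 rolls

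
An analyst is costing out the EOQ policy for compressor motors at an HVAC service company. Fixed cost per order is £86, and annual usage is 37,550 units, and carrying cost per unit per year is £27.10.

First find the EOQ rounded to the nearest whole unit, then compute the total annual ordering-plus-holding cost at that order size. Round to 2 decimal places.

2DS/H = 2·37,550·86/27.1 = 238,324.72
EOQ = √238,324.72 ≈ 488.19 → Q = 488 units
Orders/yr = 37,550/488 = 76.947; ordering cost = 76.947 × £86 = £6,617.42
Average inventory = 488/2 = 244; holding cost = 244 × £27.1 = £6,612.40
Total = £6,617.42 + £6,612.40 = £13,229.82

£13,229.82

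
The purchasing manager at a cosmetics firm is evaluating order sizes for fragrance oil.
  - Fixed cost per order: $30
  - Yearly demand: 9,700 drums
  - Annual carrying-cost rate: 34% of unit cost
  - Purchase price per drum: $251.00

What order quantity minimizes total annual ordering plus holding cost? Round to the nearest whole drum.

Carrying cost H = $251 × 34% = $85.3400/drum/yr
Q* = √(2·D·S / H) = √(2·9,700·30 / 85.34) = √6,819.8 ≈ 82.58

83 drums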